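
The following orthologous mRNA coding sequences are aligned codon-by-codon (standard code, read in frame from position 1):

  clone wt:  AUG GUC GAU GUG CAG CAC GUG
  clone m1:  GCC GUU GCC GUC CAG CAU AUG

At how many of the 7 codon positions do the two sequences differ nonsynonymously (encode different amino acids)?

3

Codon 1: AUG Met / GCC Ala — nonsynonymous.
Codon 2: GUC Val / GUU Val — synonymous.
Codon 3: GAU Asp / GCC Ala — nonsynonymous.
Codon 4: GUG Val / GUC Val — synonymous.
Codon 5: CAG Gln / CAG Gln — identical.
Codon 6: CAC His / CAU His — synonymous.
Codon 7: GUG Val / AUG Met — nonsynonymous.
Nonsynonymous differences: 3.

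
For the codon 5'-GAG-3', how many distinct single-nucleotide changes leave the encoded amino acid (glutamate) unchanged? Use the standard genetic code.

1

Position 1: none → 0 synonymous.
Position 2: none → 0 synonymous.
Position 3: GAA → 1 synonymous.
Total: 0 + 0 + 1 = 1.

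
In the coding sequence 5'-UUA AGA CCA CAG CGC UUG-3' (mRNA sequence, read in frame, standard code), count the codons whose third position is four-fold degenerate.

2

Codon 1 UUA (Leu): third position 2-fold.
Codon 2 AGA (Arg): third position 2-fold.
Codon 3 CCA (Pro): third position 4-fold.
Codon 4 CAG (Gln): third position 2-fold.
Codon 5 CGC (Arg): third position 4-fold.
Codon 6 UUG (Leu): third position 2-fold.
Four-fold degenerate third positions: 2.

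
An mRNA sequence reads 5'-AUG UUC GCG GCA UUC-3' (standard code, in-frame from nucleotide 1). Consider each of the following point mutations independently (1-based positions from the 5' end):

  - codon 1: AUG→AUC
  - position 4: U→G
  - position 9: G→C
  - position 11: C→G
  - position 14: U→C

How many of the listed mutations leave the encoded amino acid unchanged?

Codon 1: AUG (Met) → AUC (Ile) — missense.
Codon 2: UUC (Phe) → GUC (Val) — missense.
Codon 3: GCG (Ala) → GCC (Ala) — synonymous.
Codon 4: GCA (Ala) → GGA (Gly) — missense.
Codon 5: UUC (Phe) → UCC (Ser) — missense.
Synonymous: 1 of 5.

1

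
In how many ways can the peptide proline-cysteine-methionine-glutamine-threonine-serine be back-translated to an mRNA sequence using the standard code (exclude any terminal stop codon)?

384

Pro: 4 codons.
Cys: 2 codons.
Met: 1 codon.
Gln: 2 codons.
Thr: 4 codons.
Ser: 6 codons.
4 × 2 × 1 × 2 × 4 × 6 = 384.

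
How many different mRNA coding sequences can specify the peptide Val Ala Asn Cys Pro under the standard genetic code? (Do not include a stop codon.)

Val: 4 codons.
Ala: 4 codons.
Asn: 2 codons.
Cys: 2 codons.
Pro: 4 codons.
4 × 4 × 2 × 2 × 4 = 256.

256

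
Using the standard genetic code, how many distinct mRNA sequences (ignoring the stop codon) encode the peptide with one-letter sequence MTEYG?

Met: 1 codon.
Thr: 4 codons.
Glu: 2 codons.
Tyr: 2 codons.
Gly: 4 codons.
1 × 4 × 2 × 2 × 4 = 64.

64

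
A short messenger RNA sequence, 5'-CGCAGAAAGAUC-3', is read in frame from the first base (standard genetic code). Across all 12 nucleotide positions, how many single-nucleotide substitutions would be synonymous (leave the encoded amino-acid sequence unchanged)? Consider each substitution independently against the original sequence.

8

Codon 1 (CGC, Arg): 3 synonymous substitutions.
Codon 2 (AGA, Arg): 2 synonymous substitutions.
Codon 3 (AAG, Lys): 1 synonymous substitution.
Codon 4 (AUC, Ile): 2 synonymous substitutions.
Total: 3 + 2 + 1 + 2 = 8.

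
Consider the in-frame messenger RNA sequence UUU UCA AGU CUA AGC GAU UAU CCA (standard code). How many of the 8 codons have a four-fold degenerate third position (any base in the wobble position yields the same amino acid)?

3

Codon 1 UUU (Phe): third position 2-fold.
Codon 2 UCA (Ser): third position 4-fold.
Codon 3 AGU (Ser): third position 2-fold.
Codon 4 CUA (Leu): third position 4-fold.
Codon 5 AGC (Ser): third position 2-fold.
Codon 6 GAU (Asp): third position 2-fold.
Codon 7 UAU (Tyr): third position 2-fold.
Codon 8 CCA (Pro): third position 4-fold.
Four-fold degenerate third positions: 3.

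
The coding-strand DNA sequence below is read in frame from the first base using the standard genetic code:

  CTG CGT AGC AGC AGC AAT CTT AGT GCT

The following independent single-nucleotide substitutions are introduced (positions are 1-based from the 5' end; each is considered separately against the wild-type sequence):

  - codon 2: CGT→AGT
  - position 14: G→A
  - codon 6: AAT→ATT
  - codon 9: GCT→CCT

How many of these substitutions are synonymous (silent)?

Codon 2: CGT (Arg) → AGT (Ser) — missense.
Codon 5: AGC (Ser) → AAC (Asn) — missense.
Codon 6: AAT (Asn) → ATT (Ile) — missense.
Codon 9: GCT (Ala) → CCT (Pro) — missense.
Synonymous: 0 of 4.

0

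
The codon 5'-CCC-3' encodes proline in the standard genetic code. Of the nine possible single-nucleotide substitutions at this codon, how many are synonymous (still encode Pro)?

3

Position 1: none → 0 synonymous.
Position 2: none → 0 synonymous.
Position 3: CCT, CCA, CCG → 3 synonymous.
Total: 0 + 0 + 3 = 3.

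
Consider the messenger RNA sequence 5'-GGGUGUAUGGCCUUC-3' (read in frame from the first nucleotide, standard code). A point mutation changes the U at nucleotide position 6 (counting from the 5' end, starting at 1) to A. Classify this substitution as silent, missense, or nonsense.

Position 6 falls in codon 2: UGU → Cys.
After the substitution the codon is UGA → Stop.
The new codon is a stop codon, so this is a nonsense mutation.

nonsense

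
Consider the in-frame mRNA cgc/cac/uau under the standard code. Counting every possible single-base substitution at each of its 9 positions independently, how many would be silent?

5

Codon 1 (CGC, Arg): 3 synonymous substitutions.
Codon 2 (CAC, His): 1 synonymous substitution.
Codon 3 (UAU, Tyr): 1 synonymous substitution.
Total: 3 + 1 + 1 = 5.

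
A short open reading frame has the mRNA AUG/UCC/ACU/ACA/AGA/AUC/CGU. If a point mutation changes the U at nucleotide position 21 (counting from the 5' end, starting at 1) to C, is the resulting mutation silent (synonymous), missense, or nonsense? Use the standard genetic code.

Position 21 falls in codon 7: CGU → Arg.
After the substitution the codon is CGC → Arg.
Both encode Arg, so the change is synonymous.

silent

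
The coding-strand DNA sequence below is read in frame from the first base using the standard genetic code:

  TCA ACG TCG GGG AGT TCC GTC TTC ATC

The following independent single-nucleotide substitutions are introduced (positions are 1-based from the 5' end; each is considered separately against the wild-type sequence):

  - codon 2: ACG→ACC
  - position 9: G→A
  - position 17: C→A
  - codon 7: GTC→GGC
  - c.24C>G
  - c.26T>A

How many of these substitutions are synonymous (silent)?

2

Codon 2: ACG (Thr) → ACC (Thr) — synonymous.
Codon 3: TCG (Ser) → TCA (Ser) — synonymous.
Codon 6: TCC (Ser) → TAC (Tyr) — missense.
Codon 7: GTC (Val) → GGC (Gly) — missense.
Codon 8: TTC (Phe) → TTG (Leu) — missense.
Codon 9: ATC (Ile) → AAC (Asn) — missense.
Synonymous: 2 of 6.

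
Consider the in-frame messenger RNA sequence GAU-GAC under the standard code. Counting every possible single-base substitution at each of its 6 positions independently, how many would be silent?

Codon 1 (GAU, Asp): 1 synonymous substitution.
Codon 2 (GAC, Asp): 1 synonymous substitution.
Total: 1 + 1 = 2.

2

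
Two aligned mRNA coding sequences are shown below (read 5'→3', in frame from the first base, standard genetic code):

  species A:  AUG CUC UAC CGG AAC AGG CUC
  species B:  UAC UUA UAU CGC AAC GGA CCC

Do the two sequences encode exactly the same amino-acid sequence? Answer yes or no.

no

Codon 1: AUG Met / UAC Tyr — nonsynonymous.
Codon 2: CUC Leu / UUA Leu — synonymous.
Codon 3: UAC Tyr / UAU Tyr — synonymous.
Codon 4: CGG Arg / CGC Arg — synonymous.
Codon 5: AAC Asn / AAC Asn — identical.
Codon 6: AGG Arg / GGA Gly — nonsynonymous.
Codon 7: CUC Leu / CCC Pro — nonsynonymous.
Nonsynonymous differences: 3 → different protein.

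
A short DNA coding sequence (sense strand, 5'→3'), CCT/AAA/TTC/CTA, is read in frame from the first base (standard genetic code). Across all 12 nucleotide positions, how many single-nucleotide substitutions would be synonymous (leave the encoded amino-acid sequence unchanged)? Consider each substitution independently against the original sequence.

9

Codon 1 (CCT, Pro): 3 synonymous substitutions.
Codon 2 (AAA, Lys): 1 synonymous substitution.
Codon 3 (TTC, Phe): 1 synonymous substitution.
Codon 4 (CTA, Leu): 4 synonymous substitutions.
Total: 3 + 1 + 1 + 4 = 9.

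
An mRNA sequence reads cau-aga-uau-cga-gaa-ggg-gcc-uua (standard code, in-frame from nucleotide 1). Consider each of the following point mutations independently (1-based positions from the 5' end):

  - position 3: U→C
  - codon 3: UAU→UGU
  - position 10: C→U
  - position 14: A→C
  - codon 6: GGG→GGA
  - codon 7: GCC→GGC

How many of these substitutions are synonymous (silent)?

2

Codon 1: CAU (His) → CAC (His) — synonymous.
Codon 3: UAU (Tyr) → UGU (Cys) — missense.
Codon 4: CGA (Arg) → UGA (Stop) — nonsense.
Codon 5: GAA (Glu) → GCA (Ala) — missense.
Codon 6: GGG (Gly) → GGA (Gly) — synonymous.
Codon 7: GCC (Ala) → GGC (Gly) — missense.
Synonymous: 2 of 6.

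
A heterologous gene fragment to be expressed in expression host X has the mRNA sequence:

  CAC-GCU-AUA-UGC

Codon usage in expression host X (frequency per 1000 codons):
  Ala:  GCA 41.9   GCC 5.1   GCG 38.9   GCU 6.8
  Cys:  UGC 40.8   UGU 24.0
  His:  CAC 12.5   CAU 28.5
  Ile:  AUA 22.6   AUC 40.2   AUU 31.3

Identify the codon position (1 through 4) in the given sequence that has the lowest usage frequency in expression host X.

2

Codon 1 CAC (His): 12.5 per 1000.
Codon 2 GCU (Ala): 6.8 per 1000.
Codon 3 AUA (Ile): 22.6 per 1000.
Codon 4 UGC (Cys): 40.8 per 1000.
Lowest frequency is 6.8 at codon 2.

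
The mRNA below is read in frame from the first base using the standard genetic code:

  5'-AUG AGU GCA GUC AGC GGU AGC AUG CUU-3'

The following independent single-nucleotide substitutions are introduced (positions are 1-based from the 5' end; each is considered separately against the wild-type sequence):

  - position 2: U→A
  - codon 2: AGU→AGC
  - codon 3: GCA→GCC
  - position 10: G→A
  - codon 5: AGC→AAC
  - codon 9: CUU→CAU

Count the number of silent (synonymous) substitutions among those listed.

2

Codon 1: AUG (Met) → AAG (Lys) — missense.
Codon 2: AGU (Ser) → AGC (Ser) — synonymous.
Codon 3: GCA (Ala) → GCC (Ala) — synonymous.
Codon 4: GUC (Val) → AUC (Ile) — missense.
Codon 5: AGC (Ser) → AAC (Asn) — missense.
Codon 9: CUU (Leu) → CAU (His) — missense.
Synonymous: 2 of 6.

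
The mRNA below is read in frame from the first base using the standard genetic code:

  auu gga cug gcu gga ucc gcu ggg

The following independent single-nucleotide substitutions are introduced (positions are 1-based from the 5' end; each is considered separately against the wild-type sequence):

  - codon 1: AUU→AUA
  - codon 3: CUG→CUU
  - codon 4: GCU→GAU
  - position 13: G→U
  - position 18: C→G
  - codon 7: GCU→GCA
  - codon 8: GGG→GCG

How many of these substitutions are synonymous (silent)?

4

Codon 1: AUU (Ile) → AUA (Ile) — synonymous.
Codon 3: CUG (Leu) → CUU (Leu) — synonymous.
Codon 4: GCU (Ala) → GAU (Asp) — missense.
Codon 5: GGA (Gly) → UGA (Stop) — nonsense.
Codon 6: UCC (Ser) → UCG (Ser) — synonymous.
Codon 7: GCU (Ala) → GCA (Ala) — synonymous.
Codon 8: GGG (Gly) → GCG (Ala) — missense.
Synonymous: 4 of 7.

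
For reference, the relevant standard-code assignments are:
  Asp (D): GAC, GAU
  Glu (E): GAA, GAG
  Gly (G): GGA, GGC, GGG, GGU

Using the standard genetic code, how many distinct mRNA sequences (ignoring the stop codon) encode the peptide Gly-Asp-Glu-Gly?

64

Gly: 4 codons.
Asp: 2 codons.
Glu: 2 codons.
Gly: 4 codons.
4 × 2 × 2 × 4 = 64.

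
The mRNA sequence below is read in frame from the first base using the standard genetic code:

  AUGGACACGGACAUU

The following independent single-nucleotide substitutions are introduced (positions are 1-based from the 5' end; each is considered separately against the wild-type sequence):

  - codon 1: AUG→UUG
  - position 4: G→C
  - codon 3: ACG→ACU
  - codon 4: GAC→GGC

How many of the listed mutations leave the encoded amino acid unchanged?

1

Codon 1: AUG (Met) → UUG (Leu) — missense.
Codon 2: GAC (Asp) → CAC (His) — missense.
Codon 3: ACG (Thr) → ACU (Thr) — synonymous.
Codon 4: GAC (Asp) → GGC (Gly) — missense.
Synonymous: 1 of 4.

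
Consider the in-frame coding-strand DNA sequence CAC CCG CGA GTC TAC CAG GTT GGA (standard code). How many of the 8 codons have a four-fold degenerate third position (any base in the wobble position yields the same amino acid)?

5

Codon 1 CAC (His): third position 2-fold.
Codon 2 CCG (Pro): third position 4-fold.
Codon 3 CGA (Arg): third position 4-fold.
Codon 4 GTC (Val): third position 4-fold.
Codon 5 TAC (Tyr): third position 2-fold.
Codon 6 CAG (Gln): third position 2-fold.
Codon 7 GTT (Val): third position 4-fold.
Codon 8 GGA (Gly): third position 4-fold.
Four-fold degenerate third positions: 5.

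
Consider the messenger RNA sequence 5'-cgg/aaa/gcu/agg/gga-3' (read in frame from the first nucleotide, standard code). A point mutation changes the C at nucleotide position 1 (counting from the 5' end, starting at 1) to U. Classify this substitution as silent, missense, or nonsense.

Position 1 falls in codon 1: CGG → Arg.
After the substitution the codon is UGG → Trp.
Arg ≠ Trp, so this is a missense mutation.

missense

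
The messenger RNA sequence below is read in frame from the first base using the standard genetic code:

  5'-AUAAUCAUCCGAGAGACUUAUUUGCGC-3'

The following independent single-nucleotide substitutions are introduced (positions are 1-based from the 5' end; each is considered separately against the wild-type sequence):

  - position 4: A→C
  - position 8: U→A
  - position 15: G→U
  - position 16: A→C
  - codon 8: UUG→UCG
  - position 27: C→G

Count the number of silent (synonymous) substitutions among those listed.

Codon 2: AUC (Ile) → CUC (Leu) — missense.
Codon 3: AUC (Ile) → AAC (Asn) — missense.
Codon 5: GAG (Glu) → GAU (Asp) — missense.
Codon 6: ACU (Thr) → CCU (Pro) — missense.
Codon 8: UUG (Leu) → UCG (Ser) — missense.
Codon 9: CGC (Arg) → CGG (Arg) — synonymous.
Synonymous: 1 of 6.

1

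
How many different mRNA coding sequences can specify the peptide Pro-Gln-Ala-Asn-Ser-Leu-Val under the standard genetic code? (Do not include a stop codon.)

Pro: 4 codons.
Gln: 2 codons.
Ala: 4 codons.
Asn: 2 codons.
Ser: 6 codons.
Leu: 6 codons.
Val: 4 codons.
4 × 2 × 4 × 2 × 6 × 6 × 4 = 9216.

9216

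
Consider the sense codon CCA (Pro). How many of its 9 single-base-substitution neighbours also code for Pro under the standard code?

Position 1: none → 0 synonymous.
Position 2: none → 0 synonymous.
Position 3: CCT, CCC, CCG → 3 synonymous.
Total: 0 + 0 + 3 = 3.

3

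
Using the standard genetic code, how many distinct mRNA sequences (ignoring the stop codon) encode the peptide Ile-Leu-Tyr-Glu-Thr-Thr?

Ile: 3 codons.
Leu: 6 codons.
Tyr: 2 codons.
Glu: 2 codons.
Thr: 4 codons.
Thr: 4 codons.
3 × 6 × 2 × 2 × 4 × 4 = 1152.

1152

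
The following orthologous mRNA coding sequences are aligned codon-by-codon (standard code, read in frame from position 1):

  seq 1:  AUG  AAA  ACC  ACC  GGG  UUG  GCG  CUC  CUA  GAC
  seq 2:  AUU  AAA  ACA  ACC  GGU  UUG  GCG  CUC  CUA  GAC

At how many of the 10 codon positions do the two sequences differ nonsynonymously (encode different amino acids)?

1

Codon 1: AUG Met / AUU Ile — nonsynonymous.
Codon 2: AAA Lys / AAA Lys — identical.
Codon 3: ACC Thr / ACA Thr — synonymous.
Codon 4: ACC Thr / ACC Thr — identical.
Codon 5: GGG Gly / GGU Gly — synonymous.
Codon 6: UUG Leu / UUG Leu — identical.
Codon 7: GCG Ala / GCG Ala — identical.
Codon 8: CUC Leu / CUC Leu — identical.
Codon 9: CUA Leu / CUA Leu — identical.
Codon 10: GAC Asp / GAC Asp — identical.
Nonsynonymous differences: 1.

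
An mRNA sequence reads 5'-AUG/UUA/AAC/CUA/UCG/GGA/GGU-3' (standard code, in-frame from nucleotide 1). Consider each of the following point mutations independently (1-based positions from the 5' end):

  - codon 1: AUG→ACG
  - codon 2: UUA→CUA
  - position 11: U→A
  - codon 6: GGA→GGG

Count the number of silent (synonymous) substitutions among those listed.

Codon 1: AUG (Met) → ACG (Thr) — missense.
Codon 2: UUA (Leu) → CUA (Leu) — synonymous.
Codon 4: CUA (Leu) → CAA (Gln) — missense.
Codon 6: GGA (Gly) → GGG (Gly) — synonymous.
Synonymous: 2 of 4.

2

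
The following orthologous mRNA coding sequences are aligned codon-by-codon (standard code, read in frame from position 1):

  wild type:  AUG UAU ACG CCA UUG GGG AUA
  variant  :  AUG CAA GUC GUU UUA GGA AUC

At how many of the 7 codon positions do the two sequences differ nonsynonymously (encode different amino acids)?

3

Codon 1: AUG Met / AUG Met — identical.
Codon 2: UAU Tyr / CAA Gln — nonsynonymous.
Codon 3: ACG Thr / GUC Val — nonsynonymous.
Codon 4: CCA Pro / GUU Val — nonsynonymous.
Codon 5: UUG Leu / UUA Leu — synonymous.
Codon 6: GGG Gly / GGA Gly — synonymous.
Codon 7: AUA Ile / AUC Ile — synonymous.
Nonsynonymous differences: 3.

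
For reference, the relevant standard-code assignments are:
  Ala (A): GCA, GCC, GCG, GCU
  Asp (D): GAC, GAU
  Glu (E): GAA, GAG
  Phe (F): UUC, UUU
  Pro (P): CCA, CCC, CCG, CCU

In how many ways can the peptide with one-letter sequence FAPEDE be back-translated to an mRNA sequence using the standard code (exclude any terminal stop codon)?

256

Phe: 2 codons.
Ala: 4 codons.
Pro: 4 codons.
Glu: 2 codons.
Asp: 2 codons.
Glu: 2 codons.
2 × 4 × 4 × 2 × 2 × 2 = 256.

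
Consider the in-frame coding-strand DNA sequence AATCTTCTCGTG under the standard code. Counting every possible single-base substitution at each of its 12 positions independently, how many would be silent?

10

Codon 1 (AAT, Asn): 1 synonymous substitution.
Codon 2 (CTT, Leu): 3 synonymous substitutions.
Codon 3 (CTC, Leu): 3 synonymous substitutions.
Codon 4 (GTG, Val): 3 synonymous substitutions.
Total: 1 + 3 + 3 + 3 = 10.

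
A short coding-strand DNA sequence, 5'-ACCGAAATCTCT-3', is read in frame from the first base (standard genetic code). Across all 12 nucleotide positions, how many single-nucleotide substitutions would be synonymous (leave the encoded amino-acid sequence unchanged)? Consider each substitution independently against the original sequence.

9

Codon 1 (ACC, Thr): 3 synonymous substitutions.
Codon 2 (GAA, Glu): 1 synonymous substitution.
Codon 3 (ATC, Ile): 2 synonymous substitutions.
Codon 4 (TCT, Ser): 3 synonymous substitutions.
Total: 3 + 1 + 2 + 3 = 9.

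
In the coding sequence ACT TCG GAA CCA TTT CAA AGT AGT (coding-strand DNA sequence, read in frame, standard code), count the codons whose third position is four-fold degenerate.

Codon 1 ACT (Thr): third position 4-fold.
Codon 2 TCG (Ser): third position 4-fold.
Codon 3 GAA (Glu): third position 2-fold.
Codon 4 CCA (Pro): third position 4-fold.
Codon 5 TTT (Phe): third position 2-fold.
Codon 6 CAA (Gln): third position 2-fold.
Codon 7 AGT (Ser): third position 2-fold.
Codon 8 AGT (Ser): third position 2-fold.
Four-fold degenerate third positions: 3.

3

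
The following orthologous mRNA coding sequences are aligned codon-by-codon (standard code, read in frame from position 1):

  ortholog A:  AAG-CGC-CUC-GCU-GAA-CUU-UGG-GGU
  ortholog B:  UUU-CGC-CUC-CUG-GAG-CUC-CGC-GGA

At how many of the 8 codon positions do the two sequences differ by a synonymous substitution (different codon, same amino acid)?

3

Codon 1: AAG Lys / UUU Phe — nonsynonymous.
Codon 2: CGC Arg / CGC Arg — identical.
Codon 3: CUC Leu / CUC Leu — identical.
Codon 4: GCU Ala / CUG Leu — nonsynonymous.
Codon 5: GAA Glu / GAG Glu — synonymous.
Codon 6: CUU Leu / CUC Leu — synonymous.
Codon 7: UGG Trp / CGC Arg — nonsynonymous.
Codon 8: GGU Gly / GGA Gly — synonymous.
Synonymous differences: 3.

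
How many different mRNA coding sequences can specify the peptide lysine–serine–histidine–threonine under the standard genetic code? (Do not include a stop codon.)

96

Lys: 2 codons.
Ser: 6 codons.
His: 2 codons.
Thr: 4 codons.
2 × 6 × 2 × 4 = 96.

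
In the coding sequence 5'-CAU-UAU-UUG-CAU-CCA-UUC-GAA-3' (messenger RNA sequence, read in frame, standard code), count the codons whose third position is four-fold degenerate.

Codon 1 CAU (His): third position 2-fold.
Codon 2 UAU (Tyr): third position 2-fold.
Codon 3 UUG (Leu): third position 2-fold.
Codon 4 CAU (His): third position 2-fold.
Codon 5 CCA (Pro): third position 4-fold.
Codon 6 UUC (Phe): third position 2-fold.
Codon 7 GAA (Glu): third position 2-fold.
Four-fold degenerate third positions: 1.

1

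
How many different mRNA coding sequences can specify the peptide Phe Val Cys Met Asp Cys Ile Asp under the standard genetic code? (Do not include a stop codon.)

384

Phe: 2 codons.
Val: 4 codons.
Cys: 2 codons.
Met: 1 codon.
Asp: 2 codons.
Cys: 2 codons.
Ile: 3 codons.
Asp: 2 codons.
2 × 4 × 2 × 1 × 2 × 2 × 3 × 2 = 384.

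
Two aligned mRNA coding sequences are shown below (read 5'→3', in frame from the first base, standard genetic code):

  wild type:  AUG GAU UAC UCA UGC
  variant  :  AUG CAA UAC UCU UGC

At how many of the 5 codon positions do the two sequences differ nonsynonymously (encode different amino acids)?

1

Codon 1: AUG Met / AUG Met — identical.
Codon 2: GAU Asp / CAA Gln — nonsynonymous.
Codon 3: UAC Tyr / UAC Tyr — identical.
Codon 4: UCA Ser / UCU Ser — synonymous.
Codon 5: UGC Cys / UGC Cys — identical.
Nonsynonymous differences: 1.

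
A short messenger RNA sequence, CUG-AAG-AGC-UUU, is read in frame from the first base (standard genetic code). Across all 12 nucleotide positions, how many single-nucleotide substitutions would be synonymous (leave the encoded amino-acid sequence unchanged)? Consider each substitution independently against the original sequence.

Codon 1 (CUG, Leu): 4 synonymous substitutions.
Codon 2 (AAG, Lys): 1 synonymous substitution.
Codon 3 (AGC, Ser): 1 synonymous substitution.
Codon 4 (UUU, Phe): 1 synonymous substitution.
Total: 4 + 1 + 1 + 1 = 7.

7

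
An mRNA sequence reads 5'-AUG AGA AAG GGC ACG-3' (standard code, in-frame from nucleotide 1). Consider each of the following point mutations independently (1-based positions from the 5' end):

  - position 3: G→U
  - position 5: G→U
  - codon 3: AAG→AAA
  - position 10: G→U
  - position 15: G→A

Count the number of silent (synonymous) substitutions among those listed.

2

Codon 1: AUG (Met) → AUU (Ile) — missense.
Codon 2: AGA (Arg) → AUA (Ile) — missense.
Codon 3: AAG (Lys) → AAA (Lys) — synonymous.
Codon 4: GGC (Gly) → UGC (Cys) — missense.
Codon 5: ACG (Thr) → ACA (Thr) — synonymous.
Synonymous: 2 of 5.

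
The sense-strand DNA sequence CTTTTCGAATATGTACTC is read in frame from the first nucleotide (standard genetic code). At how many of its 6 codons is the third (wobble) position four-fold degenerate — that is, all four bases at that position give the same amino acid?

Codon 1 CTT (Leu): third position 4-fold.
Codon 2 TTC (Phe): third position 2-fold.
Codon 3 GAA (Glu): third position 2-fold.
Codon 4 TAT (Tyr): third position 2-fold.
Codon 5 GTA (Val): third position 4-fold.
Codon 6 CTC (Leu): third position 4-fold.
Four-fold degenerate third positions: 3.

3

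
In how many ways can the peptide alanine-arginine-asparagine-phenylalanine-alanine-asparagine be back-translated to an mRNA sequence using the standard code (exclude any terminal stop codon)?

768

Ala: 4 codons.
Arg: 6 codons.
Asn: 2 codons.
Phe: 2 codons.
Ala: 4 codons.
Asn: 2 codons.
4 × 6 × 2 × 2 × 4 × 2 = 768.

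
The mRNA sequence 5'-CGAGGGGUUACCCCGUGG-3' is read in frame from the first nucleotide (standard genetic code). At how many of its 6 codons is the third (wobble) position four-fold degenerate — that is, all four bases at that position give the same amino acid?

5

Codon 1 CGA (Arg): third position 4-fold.
Codon 2 GGG (Gly): third position 4-fold.
Codon 3 GUU (Val): third position 4-fold.
Codon 4 ACC (Thr): third position 4-fold.
Codon 5 CCG (Pro): third position 4-fold.
Codon 6 UGG (Trp): third position 1-fold.
Four-fold degenerate third positions: 5.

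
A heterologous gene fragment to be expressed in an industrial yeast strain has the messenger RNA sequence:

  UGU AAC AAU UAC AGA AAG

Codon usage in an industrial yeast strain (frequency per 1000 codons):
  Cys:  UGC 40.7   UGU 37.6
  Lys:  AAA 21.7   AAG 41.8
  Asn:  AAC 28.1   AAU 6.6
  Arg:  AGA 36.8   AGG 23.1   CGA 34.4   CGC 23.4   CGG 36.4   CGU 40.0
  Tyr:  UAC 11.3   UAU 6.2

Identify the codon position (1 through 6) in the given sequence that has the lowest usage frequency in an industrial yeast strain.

3

Codon 1 UGU (Cys): 37.6 per 1000.
Codon 2 AAC (Asn): 28.1 per 1000.
Codon 3 AAU (Asn): 6.6 per 1000.
Codon 4 UAC (Tyr): 11.3 per 1000.
Codon 5 AGA (Arg): 36.8 per 1000.
Codon 6 AAG (Lys): 41.8 per 1000.
Lowest frequency is 6.6 at codon 3.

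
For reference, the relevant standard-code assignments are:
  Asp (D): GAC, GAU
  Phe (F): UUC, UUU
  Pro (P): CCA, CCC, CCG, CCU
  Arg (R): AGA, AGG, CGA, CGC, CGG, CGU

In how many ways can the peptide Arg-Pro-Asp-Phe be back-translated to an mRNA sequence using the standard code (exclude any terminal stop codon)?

96

Arg: 6 codons.
Pro: 4 codons.
Asp: 2 codons.
Phe: 2 codons.
6 × 4 × 2 × 2 = 96.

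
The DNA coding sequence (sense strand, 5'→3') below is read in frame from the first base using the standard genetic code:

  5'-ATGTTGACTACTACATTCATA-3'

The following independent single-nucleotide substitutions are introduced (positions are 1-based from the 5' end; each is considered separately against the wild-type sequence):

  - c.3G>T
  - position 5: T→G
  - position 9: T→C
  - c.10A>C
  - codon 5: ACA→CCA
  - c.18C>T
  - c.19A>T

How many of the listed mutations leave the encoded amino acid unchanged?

2

Codon 1: ATG (Met) → ATT (Ile) — missense.
Codon 2: TTG (Leu) → TGG (Trp) — missense.
Codon 3: ACT (Thr) → ACC (Thr) — synonymous.
Codon 4: ACT (Thr) → CCT (Pro) — missense.
Codon 5: ACA (Thr) → CCA (Pro) — missense.
Codon 6: TTC (Phe) → TTT (Phe) — synonymous.
Codon 7: ATA (Ile) → TTA (Leu) — missense.
Synonymous: 2 of 7.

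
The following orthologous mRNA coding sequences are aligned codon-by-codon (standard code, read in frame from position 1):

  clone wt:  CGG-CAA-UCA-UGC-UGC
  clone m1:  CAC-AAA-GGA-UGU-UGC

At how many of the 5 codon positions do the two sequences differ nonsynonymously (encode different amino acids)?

Codon 1: CGG Arg / CAC His — nonsynonymous.
Codon 2: CAA Gln / AAA Lys — nonsynonymous.
Codon 3: UCA Ser / GGA Gly — nonsynonymous.
Codon 4: UGC Cys / UGU Cys — synonymous.
Codon 5: UGC Cys / UGC Cys — identical.
Nonsynonymous differences: 3.

3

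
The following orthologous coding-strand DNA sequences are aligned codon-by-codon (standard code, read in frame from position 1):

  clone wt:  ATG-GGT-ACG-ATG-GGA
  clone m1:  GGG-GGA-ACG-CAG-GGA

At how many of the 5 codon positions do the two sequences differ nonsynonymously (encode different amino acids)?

Codon 1: ATG Met / GGG Gly — nonsynonymous.
Codon 2: GGT Gly / GGA Gly — synonymous.
Codon 3: ACG Thr / ACG Thr — identical.
Codon 4: ATG Met / CAG Gln — nonsynonymous.
Codon 5: GGA Gly / GGA Gly — identical.
Nonsynonymous differences: 2.

2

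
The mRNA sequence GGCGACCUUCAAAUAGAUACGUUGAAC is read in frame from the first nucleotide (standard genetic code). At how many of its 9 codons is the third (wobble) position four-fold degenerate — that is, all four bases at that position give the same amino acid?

3

Codon 1 GGC (Gly): third position 4-fold.
Codon 2 GAC (Asp): third position 2-fold.
Codon 3 CUU (Leu): third position 4-fold.
Codon 4 CAA (Gln): third position 2-fold.
Codon 5 AUA (Ile): third position 3-fold.
Codon 6 GAU (Asp): third position 2-fold.
Codon 7 ACG (Thr): third position 4-fold.
Codon 8 UUG (Leu): third position 2-fold.
Codon 9 AAC (Asn): third position 2-fold.
Four-fold degenerate third positions: 3.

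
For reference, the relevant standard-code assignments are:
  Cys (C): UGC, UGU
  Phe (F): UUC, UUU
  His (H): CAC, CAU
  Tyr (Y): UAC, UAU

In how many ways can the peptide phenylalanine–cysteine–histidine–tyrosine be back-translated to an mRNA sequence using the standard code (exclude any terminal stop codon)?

16

Phe: 2 codons.
Cys: 2 codons.
His: 2 codons.
Tyr: 2 codons.
2 × 2 × 2 × 2 = 16.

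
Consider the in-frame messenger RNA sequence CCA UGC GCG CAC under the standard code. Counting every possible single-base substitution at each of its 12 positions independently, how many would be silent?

Codon 1 (CCA, Pro): 3 synonymous substitutions.
Codon 2 (UGC, Cys): 1 synonymous substitution.
Codon 3 (GCG, Ala): 3 synonymous substitutions.
Codon 4 (CAC, His): 1 synonymous substitution.
Total: 3 + 1 + 3 + 1 = 8.

8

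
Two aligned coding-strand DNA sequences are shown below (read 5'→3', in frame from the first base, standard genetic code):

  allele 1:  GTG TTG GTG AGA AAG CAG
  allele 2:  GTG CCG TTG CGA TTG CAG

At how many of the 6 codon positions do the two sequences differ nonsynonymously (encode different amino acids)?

Codon 1: GTG Val / GTG Val — identical.
Codon 2: TTG Leu / CCG Pro — nonsynonymous.
Codon 3: GTG Val / TTG Leu — nonsynonymous.
Codon 4: AGA Arg / CGA Arg — synonymous.
Codon 5: AAG Lys / TTG Leu — nonsynonymous.
Codon 6: CAG Gln / CAG Gln — identical.
Nonsynonymous differences: 3.

3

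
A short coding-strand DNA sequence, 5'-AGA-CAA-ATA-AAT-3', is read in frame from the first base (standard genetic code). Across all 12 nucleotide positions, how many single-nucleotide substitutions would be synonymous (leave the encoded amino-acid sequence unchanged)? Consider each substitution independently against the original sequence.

6

Codon 1 (AGA, Arg): 2 synonymous substitutions.
Codon 2 (CAA, Gln): 1 synonymous substitution.
Codon 3 (ATA, Ile): 2 synonymous substitutions.
Codon 4 (AAT, Asn): 1 synonymous substitution.
Total: 2 + 1 + 2 + 1 = 6.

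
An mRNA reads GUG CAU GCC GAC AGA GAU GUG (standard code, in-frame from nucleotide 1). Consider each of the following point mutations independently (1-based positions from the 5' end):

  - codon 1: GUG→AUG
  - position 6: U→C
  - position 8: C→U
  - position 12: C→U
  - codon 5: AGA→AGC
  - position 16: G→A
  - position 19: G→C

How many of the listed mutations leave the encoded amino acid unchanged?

Codon 1: GUG (Val) → AUG (Met) — missense.
Codon 2: CAU (His) → CAC (His) — synonymous.
Codon 3: GCC (Ala) → GUC (Val) — missense.
Codon 4: GAC (Asp) → GAU (Asp) — synonymous.
Codon 5: AGA (Arg) → AGC (Ser) — missense.
Codon 6: GAU (Asp) → AAU (Asn) — missense.
Codon 7: GUG (Val) → CUG (Leu) — missense.
Synonymous: 2 of 7.

2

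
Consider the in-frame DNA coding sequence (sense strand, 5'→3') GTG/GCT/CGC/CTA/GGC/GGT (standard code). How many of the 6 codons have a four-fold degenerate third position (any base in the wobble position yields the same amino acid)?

Codon 1 GTG (Val): third position 4-fold.
Codon 2 GCT (Ala): third position 4-fold.
Codon 3 CGC (Arg): third position 4-fold.
Codon 4 CTA (Leu): third position 4-fold.
Codon 5 GGC (Gly): third position 4-fold.
Codon 6 GGT (Gly): third position 4-fold.
Four-fold degenerate third positions: 6.

6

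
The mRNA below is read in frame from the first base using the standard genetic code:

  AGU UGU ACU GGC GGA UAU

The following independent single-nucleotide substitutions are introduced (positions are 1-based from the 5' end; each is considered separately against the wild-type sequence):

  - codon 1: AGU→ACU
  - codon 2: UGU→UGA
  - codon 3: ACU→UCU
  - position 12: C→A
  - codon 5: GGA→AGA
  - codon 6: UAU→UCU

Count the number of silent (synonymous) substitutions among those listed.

1

Codon 1: AGU (Ser) → ACU (Thr) — missense.
Codon 2: UGU (Cys) → UGA (Stop) — nonsense.
Codon 3: ACU (Thr) → UCU (Ser) — missense.
Codon 4: GGC (Gly) → GGA (Gly) — synonymous.
Codon 5: GGA (Gly) → AGA (Arg) — missense.
Codon 6: UAU (Tyr) → UCU (Ser) — missense.
Synonymous: 1 of 6.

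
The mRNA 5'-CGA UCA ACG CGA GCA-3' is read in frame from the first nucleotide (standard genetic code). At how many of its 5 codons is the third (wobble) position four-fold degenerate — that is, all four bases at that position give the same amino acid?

Codon 1 CGA (Arg): third position 4-fold.
Codon 2 UCA (Ser): third position 4-fold.
Codon 3 ACG (Thr): third position 4-fold.
Codon 4 CGA (Arg): third position 4-fold.
Codon 5 GCA (Ala): third position 4-fold.
Four-fold degenerate third positions: 5.

5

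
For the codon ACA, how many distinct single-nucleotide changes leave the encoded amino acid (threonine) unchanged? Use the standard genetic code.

3

Position 1: none → 0 synonymous.
Position 2: none → 0 synonymous.
Position 3: ACT, ACC, ACG → 3 synonymous.
Total: 0 + 0 + 3 = 3.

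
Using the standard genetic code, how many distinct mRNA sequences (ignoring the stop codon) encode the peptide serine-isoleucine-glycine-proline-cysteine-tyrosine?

Ser: 6 codons.
Ile: 3 codons.
Gly: 4 codons.
Pro: 4 codons.
Cys: 2 codons.
Tyr: 2 codons.
6 × 3 × 4 × 4 × 2 × 2 = 1152.

1152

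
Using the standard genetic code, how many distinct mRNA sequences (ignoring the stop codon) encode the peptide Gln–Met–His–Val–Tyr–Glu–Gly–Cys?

512

Gln: 2 codons.
Met: 1 codon.
His: 2 codons.
Val: 4 codons.
Tyr: 2 codons.
Glu: 2 codons.
Gly: 4 codons.
Cys: 2 codons.
2 × 1 × 2 × 4 × 2 × 2 × 4 × 2 = 512.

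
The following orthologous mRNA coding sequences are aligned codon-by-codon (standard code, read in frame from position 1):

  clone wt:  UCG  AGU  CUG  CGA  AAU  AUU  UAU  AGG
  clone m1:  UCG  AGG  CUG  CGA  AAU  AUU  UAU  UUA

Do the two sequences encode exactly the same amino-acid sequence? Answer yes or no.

Codon 1: UCG Ser / UCG Ser — identical.
Codon 2: AGU Ser / AGG Arg — nonsynonymous.
Codon 3: CUG Leu / CUG Leu — identical.
Codon 4: CGA Arg / CGA Arg — identical.
Codon 5: AAU Asn / AAU Asn — identical.
Codon 6: AUU Ile / AUU Ile — identical.
Codon 7: UAU Tyr / UAU Tyr — identical.
Codon 8: AGG Arg / UUA Leu — nonsynonymous.
Nonsynonymous differences: 2 → different protein.

no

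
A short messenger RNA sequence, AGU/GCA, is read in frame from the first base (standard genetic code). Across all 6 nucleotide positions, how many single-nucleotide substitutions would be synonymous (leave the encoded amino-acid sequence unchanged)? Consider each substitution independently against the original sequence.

Codon 1 (AGU, Ser): 1 synonymous substitution.
Codon 2 (GCA, Ala): 3 synonymous substitutions.
Total: 1 + 3 = 4.

4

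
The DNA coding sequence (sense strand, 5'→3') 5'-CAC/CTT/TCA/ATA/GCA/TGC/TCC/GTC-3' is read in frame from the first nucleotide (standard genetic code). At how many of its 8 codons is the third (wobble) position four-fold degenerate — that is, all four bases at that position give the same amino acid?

Codon 1 CAC (His): third position 2-fold.
Codon 2 CTT (Leu): third position 4-fold.
Codon 3 TCA (Ser): third position 4-fold.
Codon 4 ATA (Ile): third position 3-fold.
Codon 5 GCA (Ala): third position 4-fold.
Codon 6 TGC (Cys): third position 2-fold.
Codon 7 TCC (Ser): third position 4-fold.
Codon 8 GTC (Val): third position 4-fold.
Four-fold degenerate third positions: 5.

5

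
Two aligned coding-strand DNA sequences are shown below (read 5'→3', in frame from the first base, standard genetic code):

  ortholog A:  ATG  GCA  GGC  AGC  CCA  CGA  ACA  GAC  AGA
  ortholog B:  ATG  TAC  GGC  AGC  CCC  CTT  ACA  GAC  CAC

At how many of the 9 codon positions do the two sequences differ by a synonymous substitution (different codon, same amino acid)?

1

Codon 1: ATG Met / ATG Met — identical.
Codon 2: GCA Ala / TAC Tyr — nonsynonymous.
Codon 3: GGC Gly / GGC Gly — identical.
Codon 4: AGC Ser / AGC Ser — identical.
Codon 5: CCA Pro / CCC Pro — synonymous.
Codon 6: CGA Arg / CTT Leu — nonsynonymous.
Codon 7: ACA Thr / ACA Thr — identical.
Codon 8: GAC Asp / GAC Asp — identical.
Codon 9: AGA Arg / CAC His — nonsynonymous.
Synonymous differences: 1.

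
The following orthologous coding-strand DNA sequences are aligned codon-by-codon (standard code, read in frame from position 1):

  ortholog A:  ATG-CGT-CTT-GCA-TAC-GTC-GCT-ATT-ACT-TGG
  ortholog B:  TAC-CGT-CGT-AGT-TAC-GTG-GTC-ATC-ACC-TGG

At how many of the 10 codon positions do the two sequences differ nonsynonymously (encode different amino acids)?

Codon 1: ATG Met / TAC Tyr — nonsynonymous.
Codon 2: CGT Arg / CGT Arg — identical.
Codon 3: CTT Leu / CGT Arg — nonsynonymous.
Codon 4: GCA Ala / AGT Ser — nonsynonymous.
Codon 5: TAC Tyr / TAC Tyr — identical.
Codon 6: GTC Val / GTG Val — synonymous.
Codon 7: GCT Ala / GTC Val — nonsynonymous.
Codon 8: ATT Ile / ATC Ile — synonymous.
Codon 9: ACT Thr / ACC Thr — synonymous.
Codon 10: TGG Trp / TGG Trp — identical.
Nonsynonymous differences: 4.

4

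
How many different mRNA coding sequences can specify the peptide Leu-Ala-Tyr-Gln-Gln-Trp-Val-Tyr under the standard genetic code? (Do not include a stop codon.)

Leu: 6 codons.
Ala: 4 codons.
Tyr: 2 codons.
Gln: 2 codons.
Gln: 2 codons.
Trp: 1 codon.
Val: 4 codons.
Tyr: 2 codons.
6 × 4 × 2 × 2 × 2 × 1 × 4 × 2 = 1536.

1536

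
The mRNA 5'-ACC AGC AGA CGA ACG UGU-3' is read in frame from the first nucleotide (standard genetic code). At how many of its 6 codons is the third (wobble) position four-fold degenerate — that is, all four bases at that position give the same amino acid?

3

Codon 1 ACC (Thr): third position 4-fold.
Codon 2 AGC (Ser): third position 2-fold.
Codon 3 AGA (Arg): third position 2-fold.
Codon 4 CGA (Arg): third position 4-fold.
Codon 5 ACG (Thr): third position 4-fold.
Codon 6 UGU (Cys): third position 2-fold.
Four-fold degenerate third positions: 3.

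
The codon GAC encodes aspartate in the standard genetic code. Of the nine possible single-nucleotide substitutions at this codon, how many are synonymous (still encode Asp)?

Position 1: none → 0 synonymous.
Position 2: none → 0 synonymous.
Position 3: GAT → 1 synonymous.
Total: 0 + 0 + 1 = 1.

1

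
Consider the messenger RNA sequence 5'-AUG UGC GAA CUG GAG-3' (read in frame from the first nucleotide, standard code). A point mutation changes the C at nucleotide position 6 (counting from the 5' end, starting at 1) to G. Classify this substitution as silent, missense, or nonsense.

missense

Position 6 falls in codon 2: UGC → Cys.
After the substitution the codon is UGG → Trp.
Cys ≠ Trp, so this is a missense mutation.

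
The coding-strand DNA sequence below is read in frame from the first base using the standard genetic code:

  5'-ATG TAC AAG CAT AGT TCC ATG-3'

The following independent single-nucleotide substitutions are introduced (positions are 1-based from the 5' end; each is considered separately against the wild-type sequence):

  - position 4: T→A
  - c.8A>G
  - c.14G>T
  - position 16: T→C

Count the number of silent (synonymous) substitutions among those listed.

0

Codon 2: TAC (Tyr) → AAC (Asn) — missense.
Codon 3: AAG (Lys) → AGG (Arg) — missense.
Codon 5: AGT (Ser) → ATT (Ile) — missense.
Codon 6: TCC (Ser) → CCC (Pro) — missense.
Synonymous: 0 of 4.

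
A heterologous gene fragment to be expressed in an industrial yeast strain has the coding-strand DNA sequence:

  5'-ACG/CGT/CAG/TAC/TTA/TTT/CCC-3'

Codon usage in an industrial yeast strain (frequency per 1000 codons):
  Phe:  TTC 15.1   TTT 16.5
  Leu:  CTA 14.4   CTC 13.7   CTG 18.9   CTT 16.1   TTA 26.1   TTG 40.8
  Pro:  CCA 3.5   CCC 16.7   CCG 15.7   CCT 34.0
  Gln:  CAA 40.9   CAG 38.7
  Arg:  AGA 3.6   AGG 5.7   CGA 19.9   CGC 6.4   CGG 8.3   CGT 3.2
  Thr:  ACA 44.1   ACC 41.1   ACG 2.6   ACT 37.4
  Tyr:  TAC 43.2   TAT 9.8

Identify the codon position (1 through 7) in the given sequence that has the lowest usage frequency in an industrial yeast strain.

1

Codon 1 ACG (Thr): 2.6 per 1000.
Codon 2 CGT (Arg): 3.2 per 1000.
Codon 3 CAG (Gln): 38.7 per 1000.
Codon 4 TAC (Tyr): 43.2 per 1000.
Codon 5 TTA (Leu): 26.1 per 1000.
Codon 6 TTT (Phe): 16.5 per 1000.
Codon 7 CCC (Pro): 16.7 per 1000.
Lowest frequency is 2.6 at codon 1.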